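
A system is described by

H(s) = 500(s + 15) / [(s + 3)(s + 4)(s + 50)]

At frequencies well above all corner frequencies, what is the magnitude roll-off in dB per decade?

-40 dB/decade

Each pole contributes −20 dB/decade at high frequency; each zero contributes +20 dB/decade.
Net: 1 zero(s) − 3 pole(s) → -40 dB/decade.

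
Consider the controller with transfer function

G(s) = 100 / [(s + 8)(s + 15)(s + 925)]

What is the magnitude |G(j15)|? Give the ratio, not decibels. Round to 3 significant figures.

At s = jω = j15:
pole (s+8): 8 + j15 → |·| = √(8²+15²) = √289 ≈ 17, ∠ = arctan(15/8) ≈ 61.93°
pole (s+15): 15 + j15 → |·| = √(15²+15²) = √450 ≈ 21.213, ∠ = arctan(15/15) ≈ 45.00°
pole (s+925): 925 + j15 → |·| = √(925²+15²) = √855850 ≈ 925.12, ∠ = arctan(15/925) ≈ 0.93°
|G| = 100 / 3.3362e+05 ≈ 0.00029974

0.000300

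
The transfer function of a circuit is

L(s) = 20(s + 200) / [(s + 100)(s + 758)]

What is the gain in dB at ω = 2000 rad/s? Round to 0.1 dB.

-40.6 dB

At s = jω = j2000:
zero (s+200): 200 + j2000 → |·| = √(200²+2000²) = √4040000 ≈ 2010, ∠ = arctan(2000/200) ≈ 84.29°
pole (s+100): 100 + j2000 → |·| = √(100²+2000²) = √4010000 ≈ 2002.5, ∠ = arctan(2000/100) ≈ 87.14°
pole (s+758): 758 + j2000 → |·| = √(758²+2000²) = √4574564 ≈ 2138.8, ∠ = arctan(2000/758) ≈ 69.24°
|L| = 20 · 2010 / 4.2829e+06 ≈ 0.0093862
Gain = 20 log₁₀(0.0093862) ≈ -40.55 dB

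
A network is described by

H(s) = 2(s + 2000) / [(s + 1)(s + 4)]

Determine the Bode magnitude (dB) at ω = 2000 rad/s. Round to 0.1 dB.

At s = jω = j2000:
zero (s+2000): 2000 + j2000 → |·| = √(2000²+2000²) = √8000000 ≈ 2828.4, ∠ = arctan(2000/2000) ≈ 45.00°
pole (s+1): 1 + j2000 → |·| = √(1²+2000²) = √4000001 ≈ 2000, ∠ = arctan(2000/1) ≈ 89.97°
pole (s+4): 4 + j2000 → |·| = √(4²+2000²) = √4000016 ≈ 2000, ∠ = arctan(2000/4) ≈ 89.89°
|H| = 2 · 2828.4 / 4e+06 ≈ 0.0014142
Gain = 20 log₁₀(0.0014142) ≈ -56.99 dB

-57.0 dB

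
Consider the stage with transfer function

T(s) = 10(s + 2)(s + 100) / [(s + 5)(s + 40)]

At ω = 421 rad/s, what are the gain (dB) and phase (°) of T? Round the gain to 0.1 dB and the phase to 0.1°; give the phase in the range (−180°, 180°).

20.2 dB, -7.5°

At s = jω = j421:
zero (s+2): 2 + j421 → |·| = √(2²+421²) = √177245 ≈ 421, ∠ = arctan(421/2) ≈ 89.73°
zero (s+100): 100 + j421 → |·| = √(100²+421²) = √187241 ≈ 432.71, ∠ = arctan(421/100) ≈ 76.64°
pole (s+5): 5 + j421 → |·| = √(5²+421²) = √177266 ≈ 421.03, ∠ = arctan(421/5) ≈ 89.32°
pole (s+40): 40 + j421 → |·| = √(40²+421²) = √178841 ≈ 422.9, ∠ = arctan(421/40) ≈ 84.57°
|T| = 10 · 1.8217e+05 / 1.7805e+05 ≈ 10.231
Gain = 20 log₁₀(10.231) ≈ 20.20 dB
∠T = 166.37° − 173.89° = -7.52°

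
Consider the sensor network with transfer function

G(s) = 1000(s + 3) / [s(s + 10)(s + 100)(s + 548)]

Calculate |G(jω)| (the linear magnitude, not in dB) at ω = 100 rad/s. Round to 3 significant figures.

At s = jω = j100:
zero (s+3): 3 + j100 → |·| = √(3²+100²) = √10009 ≈ 100.04, ∠ = arctan(100/3) ≈ 88.28°
pole (s+10): 10 + j100 → |·| = √(10²+100²) = √10100 ≈ 100.5, ∠ = arctan(100/10) ≈ 84.29°
pole (s+100): 100 + j100 → |·| = √(100²+100²) = √20000 ≈ 141.42, ∠ = arctan(100/100) ≈ 45.00°
pole (s+548): 548 + j100 → |·| = √(548²+100²) = √310304 ≈ 557.05, ∠ = arctan(100/548) ≈ 10.34°
pole at origin: |s| = 100, ∠ = 90.00° (in denominator)
|G| = 1000 · 100.04 / 7.9172e+08 ≈ 0.00012636

0.000126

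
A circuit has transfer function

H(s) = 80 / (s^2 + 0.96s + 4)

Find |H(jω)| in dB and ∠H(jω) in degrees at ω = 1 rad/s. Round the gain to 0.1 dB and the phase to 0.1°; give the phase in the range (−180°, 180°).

At s = jω = j1:
quadratic: (j1)² + 0.96·j1 + 4 = 3 + j0.96 → |·| ≈ 3.1499, ∠ ≈ 17.74°
|H| = 80 / 3.1499 ≈ 25.398
Gain = 20 log₁₀(25.398) ≈ 28.10 dB
∠H = 0.00° − 17.74° = -17.74°

28.1 dB, -17.7°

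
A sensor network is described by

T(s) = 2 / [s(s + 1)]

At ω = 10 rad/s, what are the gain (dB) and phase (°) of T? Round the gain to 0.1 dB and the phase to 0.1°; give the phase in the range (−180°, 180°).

-34.0 dB, -174.3°

At s = jω = j10:
pole (s+1): 1 + j10 → |·| = √(1²+10²) = √101 ≈ 10.05, ∠ = arctan(10/1) ≈ 84.29°
pole at origin: |s| = 10, ∠ = 90.00° (in denominator)
|T| = 2 / 100.5 ≈ 0.0199
Gain = 20 log₁₀(0.0199) ≈ -34.02 dB
∠T = 0.00° − 174.29° = -174.29°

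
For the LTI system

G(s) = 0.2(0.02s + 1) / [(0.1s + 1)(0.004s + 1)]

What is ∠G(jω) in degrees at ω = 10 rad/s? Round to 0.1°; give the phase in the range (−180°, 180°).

At ω = 10 rad/s:
zero (1 + j10·0.02) = 1 + j0.2 → |·| ≈ 1.0198, ∠ ≈ 11.31°
pole (1 + j10·0.1) = 1 + j1 → |·| ≈ 1.4142, ∠ ≈ 45.00°
pole (1 + j10·0.004) = 1 + j0.04 → |·| ≈ 1.0008, ∠ ≈ 2.29°
∠G = (11.31°) − (45.00° + 2.29°) = -35.98°

-36.0°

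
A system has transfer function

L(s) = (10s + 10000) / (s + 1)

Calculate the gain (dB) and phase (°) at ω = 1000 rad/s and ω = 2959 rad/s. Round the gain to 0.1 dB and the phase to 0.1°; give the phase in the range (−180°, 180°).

Substitute s = j1000:
Numerator: 10(j1000) + 10000 = 10000 + j10000
Denominator: (j1000) + 1 = 1 + j1000
|N| = √(10000² + 10000²) ≈ 14142, ∠N ≈ 45.00°
|D| = √(1² + 1000²) ≈ 1000, ∠D ≈ 89.94°
|L| = 14142 / 1000 ≈ 14.142
Gain = 20 log₁₀(14.142) ≈ 23.01 dB
∠L = 45.00° − 89.94° = -44.94°

Substitute s = j2959:
Numerator: 10(j2959) + 10000 = 10000 + j29590
Denominator: (j2959) + 1 = 1 + j2959
|N| = √(10000² + 29590²) ≈ 31234, ∠N ≈ 71.33°
|D| = √(1² + 2959²) ≈ 2959, ∠D ≈ 89.98°
|L| = 31234 / 2959 ≈ 10.556
Gain = 20 log₁₀(10.556) ≈ 20.47 dB
∠L = 71.33° − 89.98° = -18.65°

ω = 1000: 23.0 dB, -44.9°; ω = 2959: 20.5 dB, -18.7°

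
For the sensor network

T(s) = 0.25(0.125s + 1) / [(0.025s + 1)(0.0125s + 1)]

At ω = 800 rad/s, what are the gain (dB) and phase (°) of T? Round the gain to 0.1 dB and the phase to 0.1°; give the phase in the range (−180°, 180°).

At ω = 800 rad/s:
zero (1 + j800·0.125) = 1 + j100 → |·| ≈ 100, ∠ ≈ 89.43°
pole (1 + j800·0.025) = 1 + j20 → |·| ≈ 20.025, ∠ ≈ 87.14°
pole (1 + j800·0.0125) = 1 + j10 → |·| ≈ 10.05, ∠ ≈ 84.29°
|T| = 0.25 · 100 / (20.025 · 10.05) ≈ 0.12422
Gain = 20 log₁₀(0.12422) ≈ -18.12 dB
∠T = (89.43°) − (87.14° + 84.29°) = -82.00°

-18.1 dB, -82.0°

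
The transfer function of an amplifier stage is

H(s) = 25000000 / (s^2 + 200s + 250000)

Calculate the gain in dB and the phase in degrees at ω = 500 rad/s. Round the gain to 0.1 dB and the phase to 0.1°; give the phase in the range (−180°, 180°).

At s = jω = j500:
quadratic: (j500)² + 200·j500 + 250000 = 0 + j100000 → |·| ≈ 1e+05, ∠ ≈ 90.00°
|H| = 25000000 / 1e+05 ≈ 250
Gain = 20 log₁₀(250) ≈ 47.96 dB
∠H = 0.00° − 90.00° = -90.00°

48.0 dB, -90.0°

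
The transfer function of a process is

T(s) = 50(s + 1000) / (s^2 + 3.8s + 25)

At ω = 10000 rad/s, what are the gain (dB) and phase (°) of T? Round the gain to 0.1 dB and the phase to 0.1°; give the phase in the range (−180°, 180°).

At s = jω = j10000:
zero (s+1000): 1000 + j10000 → |·| = √(1000²+10000²) = √101000000 ≈ 10050, ∠ = arctan(10000/1000) ≈ 84.29°
quadratic: (j10000)² + 3.8·j10000 + 25 = -99999975 + j38000 → |·| ≈ 1e+08, ∠ ≈ 179.98°
|T| = 50 · 10050 / 1e+08 ≈ 0.005025
Gain = 20 log₁₀(0.005025) ≈ -45.98 dB
∠T = 84.29° − 179.98° = -95.69°

-46.0 dB, -95.7°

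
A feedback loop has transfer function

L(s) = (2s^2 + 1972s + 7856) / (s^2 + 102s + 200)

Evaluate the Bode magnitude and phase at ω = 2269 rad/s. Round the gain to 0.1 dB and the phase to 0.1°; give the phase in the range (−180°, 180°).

Substitute s = j2269:
Numerator: 2(j2269)^2 + 1972(j2269) + 7856 = -10288866 + j4474468
Denominator: (j2269)^2 + 102(j2269) + 200 = -5148161 + j231438
|N| = √(10288866² + 4474468²) ≈ 1.122e+07, ∠N ≈ 156.50°
|D| = √(5148161² + 231438²) ≈ 5.1534e+06, ∠D ≈ 177.43°
|L| = 1.122e+07 / 5.1534e+06 ≈ 2.1772
Gain = 20 log₁₀(2.1772) ≈ 6.76 dB
∠L = 156.50° − 177.43° = -20.93°

6.8 dB, -20.9°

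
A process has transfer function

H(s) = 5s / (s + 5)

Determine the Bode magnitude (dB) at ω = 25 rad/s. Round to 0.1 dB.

At s = jω = j25:
zero at origin: s = j25 → |·| = 25, ∠ = 90.00°
pole (s+5): 5 + j25 → |·| = √(5²+25²) = √650 ≈ 25.495, ∠ = arctan(25/5) ≈ 78.69°
|H| = 5 · 25 / 25.495 ≈ 4.9029
Gain = 20 log₁₀(4.9029) ≈ 13.81 dB

13.8 dB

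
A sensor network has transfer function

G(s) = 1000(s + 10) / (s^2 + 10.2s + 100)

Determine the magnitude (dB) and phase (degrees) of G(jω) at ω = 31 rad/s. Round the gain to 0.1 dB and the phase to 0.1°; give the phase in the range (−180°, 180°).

At s = jω = j31:
zero (s+10): 10 + j31 → |·| = √(10²+31²) = √1061 ≈ 32.573, ∠ = arctan(31/10) ≈ 72.12°
quadratic: (j31)² + 10.2·j31 + 100 = -861 + j316.2 → |·| ≈ 917.23, ∠ ≈ 159.83°
|G| = 1000 · 32.573 / 917.23 ≈ 35.512
Gain = 20 log₁₀(35.512) ≈ 31.01 dB
∠G = 72.12° − 159.83° = -87.71°

31.0 dB, -87.7°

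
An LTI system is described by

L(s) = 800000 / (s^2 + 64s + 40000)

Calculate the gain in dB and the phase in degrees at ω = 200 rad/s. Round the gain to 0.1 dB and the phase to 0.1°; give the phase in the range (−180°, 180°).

At s = jω = j200:
quadratic: (j200)² + 64·j200 + 40000 = 0 + j12800 → |·| ≈ 12800, ∠ ≈ 90.00°
|L| = 800000 / 12800 ≈ 62.5
Gain = 20 log₁₀(62.5) ≈ 35.92 dB
∠L = 0.00° − 90.00° = -90.00°

35.9 dB, -90.0°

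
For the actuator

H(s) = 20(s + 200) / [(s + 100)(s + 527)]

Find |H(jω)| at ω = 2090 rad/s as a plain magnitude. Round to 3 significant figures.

0.00931

At s = jω = j2090:
zero (s+200): 200 + j2090 → |·| = √(200²+2090²) = √4408100 ≈ 2099.5, ∠ = arctan(2090/200) ≈ 84.53°
pole (s+100): 100 + j2090 → |·| = √(100²+2090²) = √4378100 ≈ 2092.4, ∠ = arctan(2090/100) ≈ 87.26°
pole (s+527): 527 + j2090 → |·| = √(527²+2090²) = √4645829 ≈ 2155.4, ∠ = arctan(2090/527) ≈ 75.85°
|H| = 20 · 2099.5 / 4.51e+06 ≈ 0.0093104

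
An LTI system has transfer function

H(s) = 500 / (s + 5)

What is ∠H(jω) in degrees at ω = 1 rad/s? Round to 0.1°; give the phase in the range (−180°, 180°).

Substitute s = j1:
Numerator: 500 = 500 + j0
Denominator: (j1) + 5 = 5 + j1
|N| = √(500² + 0²) ≈ 500, ∠N ≈ 0.00°
|D| = √(5² + 1²) ≈ 5.099, ∠D ≈ 11.31°
∠H = 0.00° − 11.31° = -11.31°

-11.3°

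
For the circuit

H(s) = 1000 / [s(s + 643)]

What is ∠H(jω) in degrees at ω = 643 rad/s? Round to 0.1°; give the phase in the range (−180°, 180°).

-135.0°

At s = jω = j643:
pole (s+643): 643 + j643 → |·| = √(643²+643²) = √826898 ≈ 909.34, ∠ = arctan(643/643) ≈ 45.00°
pole at origin: |s| = 643, ∠ = 90.00° (in denominator)
∠H = 0.00° − 135.00° = -135.00°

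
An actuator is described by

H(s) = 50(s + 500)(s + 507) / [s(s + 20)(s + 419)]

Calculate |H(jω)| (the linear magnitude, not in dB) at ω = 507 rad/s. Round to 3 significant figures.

0.151

At s = jω = j507:
zero (s+500): 500 + j507 → |·| = √(500²+507²) = √507049 ≈ 712.07, ∠ = arctan(507/500) ≈ 45.40°
zero (s+507): 507 + j507 → |·| = √(507²+507²) = √514098 ≈ 717.01, ∠ = arctan(507/507) ≈ 45.00°
pole (s+20): 20 + j507 → |·| = √(20²+507²) = √257449 ≈ 507.39, ∠ = arctan(507/20) ≈ 87.74°
pole (s+419): 419 + j507 → |·| = √(419²+507²) = √432610 ≈ 657.73, ∠ = arctan(507/419) ≈ 50.43°
pole at origin: |s| = 507, ∠ = 90.00° (in denominator)
|H| = 50 · 5.1056e+05 / 1.692e+08 ≈ 0.15087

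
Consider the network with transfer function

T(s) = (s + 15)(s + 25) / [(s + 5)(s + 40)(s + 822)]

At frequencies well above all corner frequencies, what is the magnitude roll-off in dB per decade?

-20 dB/decade

Each pole contributes −20 dB/decade at high frequency; each zero contributes +20 dB/decade.
Net: 2 zero(s) − 3 pole(s) → -20 dB/decade.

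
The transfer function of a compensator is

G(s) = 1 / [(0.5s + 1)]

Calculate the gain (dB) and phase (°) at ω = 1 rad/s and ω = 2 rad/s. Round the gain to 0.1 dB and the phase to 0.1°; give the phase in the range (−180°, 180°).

ω = 1: -1.0 dB, -26.6°; ω = 2: -3.0 dB, -45.0°

At ω = 1 rad/s:
pole (1 + j1·0.5) = 1 + j0.5 → |·| ≈ 1.118, ∠ ≈ 26.57°
|G| = 1 · 1 / (1.118) ≈ 0.89445
Gain = 20 log₁₀(0.89445) ≈ -0.97 dB
∠G = (0°) − (26.57°) = -26.57°

At ω = 2 rad/s:
pole (1 + j2·0.5) = 1 + j1 → |·| ≈ 1.4142, ∠ ≈ 45.00°
|G| = 1 · 1 / (1.4142) ≈ 0.70711
Gain = 20 log₁₀(0.70711) ≈ -3.01 dB
∠G = (0°) − (45.00°) = -45.00°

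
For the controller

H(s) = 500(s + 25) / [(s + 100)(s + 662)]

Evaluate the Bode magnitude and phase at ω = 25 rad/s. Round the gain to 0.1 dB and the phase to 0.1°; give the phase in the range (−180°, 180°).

-11.7 dB, 28.8°

At s = jω = j25:
zero (s+25): 25 + j25 → |·| = √(25²+25²) = √1250 ≈ 35.355, ∠ = arctan(25/25) ≈ 45.00°
pole (s+100): 100 + j25 → |·| = √(100²+25²) = √10625 ≈ 103.08, ∠ = arctan(25/100) ≈ 14.04°
pole (s+662): 662 + j25 → |·| = √(662²+25²) = √438869 ≈ 662.47, ∠ = arctan(25/662) ≈ 2.16°
|H| = 500 · 35.355 / 68287 ≈ 0.25887
Gain = 20 log₁₀(0.25887) ≈ -11.74 dB
∠H = 45.00° − 16.20° = 28.80°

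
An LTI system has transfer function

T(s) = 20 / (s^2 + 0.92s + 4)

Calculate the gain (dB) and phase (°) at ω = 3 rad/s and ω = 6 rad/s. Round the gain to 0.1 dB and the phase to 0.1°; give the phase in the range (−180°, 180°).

ω = 3: 10.9 dB, -151.1°; ω = 6: -4.2 dB, -170.2°

At s = jω = j3:
quadratic: (j3)² + 0.92·j3 + 4 = -5 + j2.76 → |·| ≈ 5.7112, ∠ ≈ 151.10°
|T| = 20 / 5.7112 ≈ 3.5019
Gain = 20 log₁₀(3.5019) ≈ 10.89 dB
∠T = 0.00° − 151.10° = -151.10°

At s = jω = j6:
quadratic: (j6)² + 0.92·j6 + 4 = -32 + j5.52 → |·| ≈ 32.473, ∠ ≈ 170.21°
|T| = 20 / 32.473 ≈ 0.6159
Gain = 20 log₁₀(0.6159) ≈ -4.21 dB
∠T = 0.00° − 170.21° = -170.21°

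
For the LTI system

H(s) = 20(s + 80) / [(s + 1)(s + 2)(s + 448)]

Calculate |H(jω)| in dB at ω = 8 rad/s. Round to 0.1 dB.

At s = jω = j8:
zero (s+80): 80 + j8 → |·| = √(80²+8²) = √6464 ≈ 80.399, ∠ = arctan(8/80) ≈ 5.71°
pole (s+1): 1 + j8 → |·| = √(1²+8²) = √65 ≈ 8.0623, ∠ = arctan(8/1) ≈ 82.87°
pole (s+2): 2 + j8 → |·| = √(2²+8²) = √68 ≈ 8.2462, ∠ = arctan(8/2) ≈ 75.96°
pole (s+448): 448 + j8 → |·| = √(448²+8²) = √200768 ≈ 448.07, ∠ = arctan(8/448) ≈ 1.02°
|H| = 20 · 80.399 / 29789 ≈ 0.053979
Gain = 20 log₁₀(0.053979) ≈ -25.36 dB

-25.4 dB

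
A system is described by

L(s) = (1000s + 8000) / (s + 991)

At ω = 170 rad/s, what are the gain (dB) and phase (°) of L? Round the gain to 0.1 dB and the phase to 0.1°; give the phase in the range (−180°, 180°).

Substitute s = j170:
Numerator: 1000(j170) + 8000 = 8000 + j170000
Denominator: (j170) + 991 = 991 + j170
|N| = √(8000² + 170000²) ≈ 1.7019e+05, ∠N ≈ 87.31°
|D| = √(991² + 170²) ≈ 1005.5, ∠D ≈ 9.73°
|L| = 1.7019e+05 / 1005.5 ≈ 169.26
Gain = 20 log₁₀(169.26) ≈ 44.57 dB
∠L = 87.31° − 9.73° = 77.58°

44.6 dB, 77.6°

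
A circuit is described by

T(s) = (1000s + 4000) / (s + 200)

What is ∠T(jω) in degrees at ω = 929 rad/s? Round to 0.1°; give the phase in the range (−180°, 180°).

Substitute s = j929:
Numerator: 1000(j929) + 4000 = 4000 + j929000
Denominator: (j929) + 200 = 200 + j929
|N| = √(4000² + 929000²) ≈ 9.2901e+05, ∠N ≈ 89.75°
|D| = √(200² + 929²) ≈ 950.28, ∠D ≈ 77.85°
∠T = 89.75° − 77.85° = 11.90°

11.9°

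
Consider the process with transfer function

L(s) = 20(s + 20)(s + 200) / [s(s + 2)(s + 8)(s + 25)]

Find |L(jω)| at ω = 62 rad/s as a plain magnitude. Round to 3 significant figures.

At s = jω = j62:
zero (s+20): 20 + j62 → |·| = √(20²+62²) = √4244 ≈ 65.146, ∠ = arctan(62/20) ≈ 72.12°
zero (s+200): 200 + j62 → |·| = √(200²+62²) = √43844 ≈ 209.39, ∠ = arctan(62/200) ≈ 17.22°
pole (s+2): 2 + j62 → |·| = √(2²+62²) = √3848 ≈ 62.032, ∠ = arctan(62/2) ≈ 88.15°
pole (s+8): 8 + j62 → |·| = √(8²+62²) = √3908 ≈ 62.514, ∠ = arctan(62/8) ≈ 82.65°
pole (s+25): 25 + j62 → |·| = √(25²+62²) = √4469 ≈ 66.851, ∠ = arctan(62/25) ≈ 68.04°
pole at origin: |s| = 62, ∠ = 90.00° (in denominator)
|L| = 20 · 13641 / 1.6073e+07 ≈ 0.016974

0.0170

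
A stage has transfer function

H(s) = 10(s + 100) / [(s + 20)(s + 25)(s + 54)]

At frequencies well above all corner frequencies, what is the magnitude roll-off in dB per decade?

-40 dB/decade

Each pole contributes −20 dB/decade at high frequency; each zero contributes +20 dB/decade.
Net: 1 zero(s) − 3 pole(s) → -40 dB/decade.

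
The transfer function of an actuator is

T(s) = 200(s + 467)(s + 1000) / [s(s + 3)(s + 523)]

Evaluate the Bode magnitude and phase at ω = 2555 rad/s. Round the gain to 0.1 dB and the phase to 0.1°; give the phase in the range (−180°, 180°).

At s = jω = j2555:
zero (s+467): 467 + j2555 → |·| = √(467²+2555²) = √6746114 ≈ 2597.3, ∠ = arctan(2555/467) ≈ 79.64°
zero (s+1000): 1000 + j2555 → |·| = √(1000²+2555²) = √7528025 ≈ 2743.7, ∠ = arctan(2555/1000) ≈ 68.63°
pole (s+3): 3 + j2555 → |·| = √(3²+2555²) = √6528034 ≈ 2555, ∠ = arctan(2555/3) ≈ 89.93°
pole (s+523): 523 + j2555 → |·| = √(523²+2555²) = √6801554 ≈ 2608, ∠ = arctan(2555/523) ≈ 78.43°
pole at origin: |s| = 2555, ∠ = 90.00° (in denominator)
|T| = 200 · 7.1262e+06 / 1.7025e+10 ≈ 0.083715
Gain = 20 log₁₀(0.083715) ≈ -21.54 dB
∠T = 148.27° − 258.36° = -110.09°

-21.5 dB, -110.1°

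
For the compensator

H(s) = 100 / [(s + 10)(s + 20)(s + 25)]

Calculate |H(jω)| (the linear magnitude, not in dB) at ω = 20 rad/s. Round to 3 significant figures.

0.00494

At s = jω = j20:
pole (s+10): 10 + j20 → |·| = √(10²+20²) = √500 ≈ 22.361, ∠ = arctan(20/10) ≈ 63.43°
pole (s+20): 20 + j20 → |·| = √(20²+20²) = √800 ≈ 28.284, ∠ = arctan(20/20) ≈ 45.00°
pole (s+25): 25 + j20 → |·| = √(25²+20²) = √1025 ≈ 32.016, ∠ = arctan(20/25) ≈ 38.66°
|H| = 100 / 20249 ≈ 0.0049385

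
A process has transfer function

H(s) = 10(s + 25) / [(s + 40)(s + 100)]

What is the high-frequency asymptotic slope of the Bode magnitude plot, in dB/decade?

Each pole contributes −20 dB/decade at high frequency; each zero contributes +20 dB/decade.
Net: 1 zero(s) − 2 pole(s) → -20 dB/decade.

-20 dB/decade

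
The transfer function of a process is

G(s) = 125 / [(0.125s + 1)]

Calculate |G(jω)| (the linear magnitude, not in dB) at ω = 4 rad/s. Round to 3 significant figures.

At ω = 4 rad/s:
pole (1 + j4·0.125) = 1 + j0.5 → |·| ≈ 1.118, ∠ ≈ 26.57°
|G| = 125 · 1 / (1.118) ≈ 111.81

112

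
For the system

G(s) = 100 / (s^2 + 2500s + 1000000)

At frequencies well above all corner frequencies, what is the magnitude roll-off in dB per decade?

Each pole contributes −20 dB/decade at high frequency; each zero contributes +20 dB/decade.
Net: 0 zero(s) − 2 pole(s) → -40 dB/decade.

-40 dB/decade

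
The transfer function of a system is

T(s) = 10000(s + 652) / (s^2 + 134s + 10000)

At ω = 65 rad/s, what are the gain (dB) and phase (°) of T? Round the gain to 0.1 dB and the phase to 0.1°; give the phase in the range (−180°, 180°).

At s = jω = j65:
zero (s+652): 652 + j65 → |·| = √(652²+65²) = √429329 ≈ 655.23, ∠ = arctan(65/652) ≈ 5.69°
quadratic: (j65)² + 134·j65 + 10000 = 5775 + j8710 → |·| ≈ 10451, ∠ ≈ 56.45°
|T| = 10000 · 655.23 / 10451 ≈ 626.95
Gain = 20 log₁₀(626.95) ≈ 55.94 dB
∠T = 5.69° − 56.45° = -50.76°

55.9 dB, -50.8°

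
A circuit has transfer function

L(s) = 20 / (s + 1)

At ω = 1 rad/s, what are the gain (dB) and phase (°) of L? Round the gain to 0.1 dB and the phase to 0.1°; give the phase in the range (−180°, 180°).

23.0 dB, -45.0°

Substitute s = j1:
Numerator: 20 = 20 + j0
Denominator: (j1) + 1 = 1 + j1
|N| = √(20² + 0²) ≈ 20, ∠N ≈ 0.00°
|D| = √(1² + 1²) ≈ 1.4142, ∠D ≈ 45.00°
|L| = 20 / 1.4142 ≈ 14.142
Gain = 20 log₁₀(14.142) ≈ 23.01 dB
∠L = 0.00° − 45.00° = -45.00°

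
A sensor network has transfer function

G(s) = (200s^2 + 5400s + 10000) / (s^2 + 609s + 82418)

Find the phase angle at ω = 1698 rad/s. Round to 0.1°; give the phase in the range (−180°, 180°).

19.4°

Substitute s = j1698:
Numerator: 200(j1698)^2 + 5400(j1698) + 10000 = -576630800 + j9169200
Denominator: (j1698)^2 + 609(j1698) + 82418 = -2800786 + j1034082
|N| = √(576630800² + 9169200²) ≈ 5.767e+08, ∠N ≈ 179.09°
|D| = √(2800786² + 1034082²) ≈ 2.9856e+06, ∠D ≈ 159.74°
∠G = 179.09° − 159.74° = 19.35°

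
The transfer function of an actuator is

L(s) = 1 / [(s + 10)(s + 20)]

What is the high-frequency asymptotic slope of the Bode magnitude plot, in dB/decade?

-40 dB/decade

Each pole contributes −20 dB/decade at high frequency; each zero contributes +20 dB/decade.
Net: 0 zero(s) − 2 pole(s) → -40 dB/decade.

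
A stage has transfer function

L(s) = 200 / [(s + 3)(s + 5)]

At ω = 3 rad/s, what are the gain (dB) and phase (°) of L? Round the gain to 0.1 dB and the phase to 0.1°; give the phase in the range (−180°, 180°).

At s = jω = j3:
pole (s+3): 3 + j3 → |·| = √(3²+3²) = √18 ≈ 4.2426, ∠ = arctan(3/3) ≈ 45.00°
pole (s+5): 5 + j3 → |·| = √(5²+3²) = √34 ≈ 5.831, ∠ = arctan(3/5) ≈ 30.96°
|L| = 200 / 24.739 ≈ 8.0844
Gain = 20 log₁₀(8.0844) ≈ 18.15 dB
∠L = 0.00° − 75.96° = -75.96°

18.2 dB, -76.0°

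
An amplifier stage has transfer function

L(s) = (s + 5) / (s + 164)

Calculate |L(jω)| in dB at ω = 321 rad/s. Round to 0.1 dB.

-1.0 dB

At s = jω = j321:
zero (s+5): 5 + j321 → |·| = √(5²+321²) = √103066 ≈ 321.04, ∠ = arctan(321/5) ≈ 89.11°
pole (s+164): 164 + j321 → |·| = √(164²+321²) = √129937 ≈ 360.47, ∠ = arctan(321/164) ≈ 62.94°
|L| = 1 · 321.04 / 360.47 ≈ 0.89062
Gain = 20 log₁₀(0.89062) ≈ -1.01 dB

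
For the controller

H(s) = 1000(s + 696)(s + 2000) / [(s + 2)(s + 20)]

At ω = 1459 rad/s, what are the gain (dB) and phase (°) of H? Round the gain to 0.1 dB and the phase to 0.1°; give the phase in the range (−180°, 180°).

65.5 dB, -78.5°

At s = jω = j1459:
zero (s+696): 696 + j1459 → |·| = √(696²+1459²) = √2613097 ≈ 1616.5, ∠ = arctan(1459/696) ≈ 64.50°
zero (s+2000): 2000 + j1459 → |·| = √(2000²+1459²) = √6128681 ≈ 2475.6, ∠ = arctan(1459/2000) ≈ 36.11°
pole (s+2): 2 + j1459 → |·| = √(2²+1459²) = √2128685 ≈ 1459, ∠ = arctan(1459/2) ≈ 89.92°
pole (s+20): 20 + j1459 → |·| = √(20²+1459²) = √2129081 ≈ 1459.1, ∠ = arctan(1459/20) ≈ 89.21°
|H| = 1000 · 4.0018e+06 / 2.1288e+06 ≈ 1879.8
Gain = 20 log₁₀(1879.8) ≈ 65.48 dB
∠H = 100.61° − 179.13° = -78.52°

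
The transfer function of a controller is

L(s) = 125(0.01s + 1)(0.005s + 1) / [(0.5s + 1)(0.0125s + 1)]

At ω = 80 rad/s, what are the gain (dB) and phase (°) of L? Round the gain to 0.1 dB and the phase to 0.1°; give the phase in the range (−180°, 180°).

At ω = 80 rad/s:
zero (1 + j80·0.01) = 1 + j0.8 → |·| ≈ 1.2806, ∠ ≈ 38.66°
zero (1 + j80·0.005) = 1 + j0.4 → |·| ≈ 1.077, ∠ ≈ 21.80°
pole (1 + j80·0.5) = 1 + j40 → |·| ≈ 40.012, ∠ ≈ 88.57°
pole (1 + j80·0.0125) = 1 + j1 → |·| ≈ 1.4142, ∠ ≈ 45.00°
|L| = 125 · 1.2806 · 1.077 / (40.012 · 1.4142) ≈ 3.0468
Gain = 20 log₁₀(3.0468) ≈ 9.68 dB
∠L = (38.66° + 21.80°) − (88.57° + 45.00°) = -73.11°

9.7 dB, -73.1°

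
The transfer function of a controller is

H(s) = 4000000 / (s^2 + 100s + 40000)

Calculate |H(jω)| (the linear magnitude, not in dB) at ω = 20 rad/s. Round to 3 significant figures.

At s = jω = j20:
quadratic: (j20)² + 100·j20 + 40000 = 39600 + j2000 → |·| ≈ 39650, ∠ ≈ 2.89°
|H| = 4000000 / 39650 ≈ 100.88

101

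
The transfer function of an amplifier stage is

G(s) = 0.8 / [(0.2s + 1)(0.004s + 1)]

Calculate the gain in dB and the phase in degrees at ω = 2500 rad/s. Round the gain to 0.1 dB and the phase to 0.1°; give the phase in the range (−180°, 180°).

At ω = 2500 rad/s:
pole (1 + j2500·0.2) = 1 + j500 → |·| ≈ 500, ∠ ≈ 89.89°
pole (1 + j2500·0.004) = 1 + j10 → |·| ≈ 10.05, ∠ ≈ 84.29°
|G| = 0.8 · 1 / (500 · 10.05) ≈ 0.0001592
Gain = 20 log₁₀(0.0001592) ≈ -75.96 dB
∠G = (0°) − (89.89° + 84.29°) = -174.18°

-76.0 dB, -174.2°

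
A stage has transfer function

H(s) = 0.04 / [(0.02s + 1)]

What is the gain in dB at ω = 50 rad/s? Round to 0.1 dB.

-31.0 dB

At ω = 50 rad/s:
pole (1 + j50·0.02) = 1 + j1 → |·| ≈ 1.4142, ∠ ≈ 45.00°
|H| = 0.04 · 1 / (1.4142) ≈ 0.028285
Gain = 20 log₁₀(0.028285) ≈ -30.97 dB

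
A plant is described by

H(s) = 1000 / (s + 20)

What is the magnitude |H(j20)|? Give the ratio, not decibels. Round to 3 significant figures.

35.4

Substitute s = j20:
Numerator: 1000 = 1000 + j0
Denominator: (j20) + 20 = 20 + j20
|N| = √(1000² + 0²) ≈ 1000, ∠N ≈ 0.00°
|D| = √(20² + 20²) ≈ 28.284, ∠D ≈ 45.00°
|H| = 1000 / 28.284 ≈ 35.356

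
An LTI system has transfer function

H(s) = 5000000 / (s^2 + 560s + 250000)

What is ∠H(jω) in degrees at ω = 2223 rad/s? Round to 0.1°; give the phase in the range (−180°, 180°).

-165.1°

At s = jω = j2223:
quadratic: (j2223)² + 560·j2223 + 250000 = -4691729 + j1244880 → |·| ≈ 4.8541e+06, ∠ ≈ 165.14°
∠H = 0.00° − 165.14° = -165.14°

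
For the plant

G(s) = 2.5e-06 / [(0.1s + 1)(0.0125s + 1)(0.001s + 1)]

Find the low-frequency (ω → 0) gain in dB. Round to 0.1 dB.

-112.0 dB

G(0) = 2.5e-06 · 1 / 1 = 2.5e-06
20 log₁₀(2.5e-06) ≈ -112.04 dB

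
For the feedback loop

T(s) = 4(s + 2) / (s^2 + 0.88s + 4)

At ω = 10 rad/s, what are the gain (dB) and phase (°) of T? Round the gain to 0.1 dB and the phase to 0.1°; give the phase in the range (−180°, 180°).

-7.5 dB, -96.1°

At s = jω = j10:
zero (s+2): 2 + j10 → |·| = √(2²+10²) = √104 ≈ 10.198, ∠ = arctan(10/2) ≈ 78.69°
quadratic: (j10)² + 0.88·j10 + 4 = -96 + j8.8 → |·| ≈ 96.402, ∠ ≈ 174.76°
|T| = 4 · 10.198 / 96.402 ≈ 0.42314
Gain = 20 log₁₀(0.42314) ≈ -7.47 dB
∠T = 78.69° − 174.76° = -96.07°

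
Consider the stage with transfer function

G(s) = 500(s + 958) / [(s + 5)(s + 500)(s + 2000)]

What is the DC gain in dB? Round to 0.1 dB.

G(0) = 500·958 / (5·500·2000) = 0.0958
20 log₁₀(0.0958) ≈ -20.37 dB

-20.4 dB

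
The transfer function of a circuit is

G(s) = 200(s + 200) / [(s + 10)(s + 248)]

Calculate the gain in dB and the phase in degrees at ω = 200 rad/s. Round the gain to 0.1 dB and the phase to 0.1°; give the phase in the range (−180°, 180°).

At s = jω = j200:
zero (s+200): 200 + j200 → |·| = √(200²+200²) = √80000 ≈ 282.84, ∠ = arctan(200/200) ≈ 45.00°
pole (s+10): 10 + j200 → |·| = √(10²+200²) = √40100 ≈ 200.25, ∠ = arctan(200/10) ≈ 87.14°
pole (s+248): 248 + j200 → |·| = √(248²+200²) = √101504 ≈ 318.6, ∠ = arctan(200/248) ≈ 38.88°
|G| = 200 · 282.84 / 63800 ≈ 0.88665
Gain = 20 log₁₀(0.88665) ≈ -1.04 dB
∠G = 45.00° − 126.02° = -81.02°

-1.0 dB, -81.0°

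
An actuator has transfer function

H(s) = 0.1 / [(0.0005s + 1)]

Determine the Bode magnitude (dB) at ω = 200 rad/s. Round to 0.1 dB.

At ω = 200 rad/s:
pole (1 + j200·0.0005) = 1 + j0.1 → |·| ≈ 1.005, ∠ ≈ 5.71°
|H| = 0.1 · 1 / (1.005) ≈ 0.099502
Gain = 20 log₁₀(0.099502) ≈ -20.04 dB

-20.0 dB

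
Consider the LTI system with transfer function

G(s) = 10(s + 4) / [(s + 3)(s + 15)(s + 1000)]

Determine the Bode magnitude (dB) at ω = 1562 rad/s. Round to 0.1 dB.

-109.2 dB

At s = jω = j1562:
zero (s+4): 4 + j1562 → |·| = √(4²+1562²) = √2439860 ≈ 1562, ∠ = arctan(1562/4) ≈ 89.85°
pole (s+3): 3 + j1562 → |·| = √(3²+1562²) = √2439853 ≈ 1562, ∠ = arctan(1562/3) ≈ 89.89°
pole (s+15): 15 + j1562 → |·| = √(15²+1562²) = √2440069 ≈ 1562.1, ∠ = arctan(1562/15) ≈ 89.45°
pole (s+1000): 1000 + j1562 → |·| = √(1000²+1562²) = √3439844 ≈ 1854.7, ∠ = arctan(1562/1000) ≈ 57.37°
|G| = 10 · 1562 / 4.5255e+09 ≈ 3.4516e-06
Gain = 20 log₁₀(3.4516e-06) ≈ -109.24 dB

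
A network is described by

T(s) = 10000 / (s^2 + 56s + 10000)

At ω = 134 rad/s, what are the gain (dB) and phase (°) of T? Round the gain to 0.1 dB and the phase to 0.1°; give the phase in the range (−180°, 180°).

At s = jω = j134:
quadratic: (j134)² + 56·j134 + 10000 = -7956 + j7504 → |·| ≈ 10937, ∠ ≈ 136.67°
|T| = 10000 / 10937 ≈ 0.91433
Gain = 20 log₁₀(0.91433) ≈ -0.78 dB
∠T = 0.00° − 136.67° = -136.67°

-0.8 dB, -136.7°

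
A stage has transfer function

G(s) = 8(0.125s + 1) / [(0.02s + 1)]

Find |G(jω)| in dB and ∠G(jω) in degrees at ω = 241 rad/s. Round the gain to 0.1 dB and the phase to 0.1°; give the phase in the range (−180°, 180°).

At ω = 241 rad/s:
zero (1 + j241·0.125) = 1 + j30.125 → |·| ≈ 30.142, ∠ ≈ 88.10°
pole (1 + j241·0.02) = 1 + j4.82 → |·| ≈ 4.9226, ∠ ≈ 78.28°
|G| = 8 · 30.142 / (4.9226) ≈ 48.985
Gain = 20 log₁₀(48.985) ≈ 33.80 dB
∠G = (88.10°) − (78.28°) = 9.82°

33.8 dB, 9.8°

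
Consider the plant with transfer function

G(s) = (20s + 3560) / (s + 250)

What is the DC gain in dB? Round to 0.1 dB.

23.1 dB

G(0) = 3560 / 250 = 14.24
20 log₁₀(14.24) ≈ 23.07 dB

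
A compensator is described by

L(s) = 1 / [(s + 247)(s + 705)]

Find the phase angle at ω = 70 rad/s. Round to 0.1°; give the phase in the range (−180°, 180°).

-21.5°

At s = jω = j70:
pole (s+247): 247 + j70 → |·| = √(247²+70²) = √65909 ≈ 256.73, ∠ = arctan(70/247) ≈ 15.82°
pole (s+705): 705 + j70 → |·| = √(705²+70²) = √501925 ≈ 708.47, ∠ = arctan(70/705) ≈ 5.67°
∠L = 0.00° − 21.49° = -21.49°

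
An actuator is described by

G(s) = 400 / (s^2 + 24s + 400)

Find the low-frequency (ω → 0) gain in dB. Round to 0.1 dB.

0.0 dB

G(0) = 400 / 400 = 1
20 log₁₀(1) ≈ 0.00 dB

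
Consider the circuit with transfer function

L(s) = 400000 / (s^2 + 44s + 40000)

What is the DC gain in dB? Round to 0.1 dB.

20.0 dB

L(0) = 400000 / 40000 = 10
20 log₁₀(10) ≈ 20.00 dB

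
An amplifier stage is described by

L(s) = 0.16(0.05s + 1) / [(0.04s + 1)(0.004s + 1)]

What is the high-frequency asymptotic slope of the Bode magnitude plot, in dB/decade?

-20 dB/decade

Each pole contributes −20 dB/decade at high frequency; each zero contributes +20 dB/decade.
Net: 1 zero(s) − 2 pole(s) → -20 dB/decade.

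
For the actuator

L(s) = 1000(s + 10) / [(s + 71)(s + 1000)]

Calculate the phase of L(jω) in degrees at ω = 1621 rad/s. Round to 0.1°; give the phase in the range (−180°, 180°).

-56.2°

At s = jω = j1621:
zero (s+10): 10 + j1621 → |·| = √(10²+1621²) = √2627741 ≈ 1621, ∠ = arctan(1621/10) ≈ 89.65°
pole (s+71): 71 + j1621 → |·| = √(71²+1621²) = √2632682 ≈ 1622.6, ∠ = arctan(1621/71) ≈ 87.49°
pole (s+1000): 1000 + j1621 → |·| = √(1000²+1621²) = √3627641 ≈ 1904.6, ∠ = arctan(1621/1000) ≈ 58.33°
∠L = 89.65° − 145.82° = -56.17°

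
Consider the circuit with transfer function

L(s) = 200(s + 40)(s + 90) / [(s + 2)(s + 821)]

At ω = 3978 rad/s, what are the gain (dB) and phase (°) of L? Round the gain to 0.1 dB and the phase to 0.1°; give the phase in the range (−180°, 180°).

45.8 dB, 9.8°

At s = jω = j3978:
zero (s+40): 40 + j3978 → |·| = √(40²+3978²) = √15826084 ≈ 3978.2, ∠ = arctan(3978/40) ≈ 89.42°
zero (s+90): 90 + j3978 → |·| = √(90²+3978²) = √15832584 ≈ 3979, ∠ = arctan(3978/90) ≈ 88.70°
pole (s+2): 2 + j3978 → |·| = √(2²+3978²) = √15824488 ≈ 3978, ∠ = arctan(3978/2) ≈ 89.97°
pole (s+821): 821 + j3978 → |·| = √(821²+3978²) = √16498525 ≈ 4061.8, ∠ = arctan(3978/821) ≈ 78.34°
|L| = 200 · 1.5829e+07 / 1.6158e+07 ≈ 195.93
Gain = 20 log₁₀(195.93) ≈ 45.84 dB
∠L = 178.12° − 168.31° = 9.81°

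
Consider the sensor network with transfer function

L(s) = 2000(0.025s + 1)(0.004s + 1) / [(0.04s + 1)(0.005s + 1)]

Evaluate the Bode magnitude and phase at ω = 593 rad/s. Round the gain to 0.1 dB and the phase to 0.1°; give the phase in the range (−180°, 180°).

60.3 dB, -5.7°

At ω = 593 rad/s:
zero (1 + j593·0.025) = 1 + j14.825 → |·| ≈ 14.859, ∠ ≈ 86.14°
zero (1 + j593·0.004) = 1 + j2.372 → |·| ≈ 2.5742, ∠ ≈ 67.14°
pole (1 + j593·0.04) = 1 + j23.72 → |·| ≈ 23.741, ∠ ≈ 87.59°
pole (1 + j593·0.005) = 1 + j2.965 → |·| ≈ 3.1291, ∠ ≈ 71.36°
|L| = 2000 · 14.859 · 2.5742 / (23.741 · 3.1291) ≈ 1029.8
Gain = 20 log₁₀(1029.8) ≈ 60.26 dB
∠L = (86.14° + 67.14°) − (87.59° + 71.36°) = -5.67°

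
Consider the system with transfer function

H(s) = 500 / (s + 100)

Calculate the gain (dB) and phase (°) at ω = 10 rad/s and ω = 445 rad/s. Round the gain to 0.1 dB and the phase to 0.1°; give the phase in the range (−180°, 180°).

Substitute s = j10:
Numerator: 500 = 500 + j0
Denominator: (j10) + 100 = 100 + j10
|N| = √(500² + 0²) ≈ 500, ∠N ≈ 0.00°
|D| = √(100² + 10²) ≈ 100.5, ∠D ≈ 5.71°
|H| = 500 / 100.5 ≈ 4.9751
Gain = 20 log₁₀(4.9751) ≈ 13.94 dB
∠H = 0.00° − 5.71° = -5.71°

Substitute s = j445:
Numerator: 500 = 500 + j0
Denominator: (j445) + 100 = 100 + j445
|N| = √(500² + 0²) ≈ 500, ∠N ≈ 0.00°
|D| = √(100² + 445²) ≈ 456.1, ∠D ≈ 77.33°
|H| = 500 / 456.1 ≈ 1.0963
Gain = 20 log₁₀(1.0963) ≈ 0.80 dB
∠H = 0.00° − 77.33° = -77.33°

ω = 10: 13.9 dB, -5.7°; ω = 445: 0.8 dB, -77.3°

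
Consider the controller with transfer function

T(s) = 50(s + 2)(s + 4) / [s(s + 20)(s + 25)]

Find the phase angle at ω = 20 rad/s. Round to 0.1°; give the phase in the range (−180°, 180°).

At s = jω = j20:
zero (s+2): 2 + j20 → |·| = √(2²+20²) = √404 ≈ 20.1, ∠ = arctan(20/2) ≈ 84.29°
zero (s+4): 4 + j20 → |·| = √(4²+20²) = √416 ≈ 20.396, ∠ = arctan(20/4) ≈ 78.69°
pole (s+20): 20 + j20 → |·| = √(20²+20²) = √800 ≈ 28.284, ∠ = arctan(20/20) ≈ 45.00°
pole (s+25): 25 + j20 → |·| = √(25²+20²) = √1025 ≈ 32.016, ∠ = arctan(20/25) ≈ 38.66°
pole at origin: |s| = 20, ∠ = 90.00° (in denominator)
∠T = 162.98° − 173.66° = -10.68°

-10.7°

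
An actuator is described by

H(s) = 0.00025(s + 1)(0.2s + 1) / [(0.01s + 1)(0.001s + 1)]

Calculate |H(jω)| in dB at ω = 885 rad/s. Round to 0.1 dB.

At ω = 885 rad/s:
zero (1 + j885·1) = 1 + j885 → |·| ≈ 885, ∠ ≈ 89.94°
zero (1 + j885·0.2) = 1 + j177 → |·| ≈ 177, ∠ ≈ 89.68°
pole (1 + j885·0.01) = 1 + j8.85 → |·| ≈ 8.9063, ∠ ≈ 83.55°
pole (1 + j885·0.001) = 1 + j0.885 → |·| ≈ 1.3354, ∠ ≈ 41.51°
|H| = 0.00025 · 885 · 177 / (8.9063 · 1.3354) ≈ 3.2927
Gain = 20 log₁₀(3.2927) ≈ 10.35 dB

10.4 dB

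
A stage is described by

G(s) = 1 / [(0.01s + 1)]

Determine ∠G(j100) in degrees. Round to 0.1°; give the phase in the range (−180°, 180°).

-45.0°

At ω = 100 rad/s:
pole (1 + j100·0.01) = 1 + j1 → |·| ≈ 1.4142, ∠ ≈ 45.00°
∠G = (0°) − (45.00°) = -45.00°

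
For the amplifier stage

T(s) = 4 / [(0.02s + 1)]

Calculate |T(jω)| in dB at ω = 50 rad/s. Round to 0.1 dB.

At ω = 50 rad/s:
pole (1 + j50·0.02) = 1 + j1 → |·| ≈ 1.4142, ∠ ≈ 45.00°
|T| = 4 · 1 / (1.4142) ≈ 2.8285
Gain = 20 log₁₀(2.8285) ≈ 9.03 dB

9.0 dB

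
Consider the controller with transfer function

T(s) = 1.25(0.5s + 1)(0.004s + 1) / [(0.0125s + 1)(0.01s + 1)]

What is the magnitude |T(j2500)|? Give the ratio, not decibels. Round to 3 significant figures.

At ω = 2500 rad/s:
zero (1 + j2500·0.5) = 1 + j1250 → |·| ≈ 1250, ∠ ≈ 89.95°
zero (1 + j2500·0.004) = 1 + j10 → |·| ≈ 10.05, ∠ ≈ 84.29°
pole (1 + j2500·0.0125) = 1 + j31.25 → |·| ≈ 31.266, ∠ ≈ 88.17°
pole (1 + j2500·0.01) = 1 + j25 → |·| ≈ 25.02, ∠ ≈ 87.71°
|T| = 1.25 · 1250 · 10.05 / (31.266 · 25.02) ≈ 20.074

20.1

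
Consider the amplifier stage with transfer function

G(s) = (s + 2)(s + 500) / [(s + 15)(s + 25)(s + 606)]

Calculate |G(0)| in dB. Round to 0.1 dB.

G(0) = 1·2·500 / (15·25·606) ≈ 0.0044004
20 log₁₀(0.0044004) ≈ -47.13 dB

-47.1 dB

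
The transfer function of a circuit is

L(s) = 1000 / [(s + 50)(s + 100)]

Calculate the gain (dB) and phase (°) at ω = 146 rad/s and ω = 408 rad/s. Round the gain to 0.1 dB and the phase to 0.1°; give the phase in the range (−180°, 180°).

At s = jω = j146:
pole (s+50): 50 + j146 → |·| = √(50²+146²) = √23816 ≈ 154.32, ∠ = arctan(146/50) ≈ 71.10°
pole (s+100): 100 + j146 → |·| = √(100²+146²) = √31316 ≈ 176.96, ∠ = arctan(146/100) ≈ 55.59°
|L| = 1000 / 27308 ≈ 0.036619
Gain = 20 log₁₀(0.036619) ≈ -28.73 dB
∠L = 0.00° − 126.69° = -126.69°

At s = jω = j408:
pole (s+50): 50 + j408 → |·| = √(50²+408²) = √168964 ≈ 411.05, ∠ = arctan(408/50) ≈ 83.01°
pole (s+100): 100 + j408 → |·| = √(100²+408²) = √176464 ≈ 420.08, ∠ = arctan(408/100) ≈ 76.23°
|L| = 1000 / 1.7267e+05 ≈ 0.0057914
Gain = 20 log₁₀(0.0057914) ≈ -44.74 dB
∠L = 0.00° − 159.24° = -159.24°

ω = 146: -28.7 dB, -126.7°; ω = 408: -44.7 dB, -159.2°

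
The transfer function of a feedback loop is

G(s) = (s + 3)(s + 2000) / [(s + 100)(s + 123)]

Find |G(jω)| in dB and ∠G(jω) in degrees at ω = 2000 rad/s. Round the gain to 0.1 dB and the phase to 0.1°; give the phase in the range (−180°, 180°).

3.0 dB, -38.7°

At s = jω = j2000:
zero (s+3): 3 + j2000 → |·| = √(3²+2000²) = √4000009 ≈ 2000, ∠ = arctan(2000/3) ≈ 89.91°
zero (s+2000): 2000 + j2000 → |·| = √(2000²+2000²) = √8000000 ≈ 2828.4, ∠ = arctan(2000/2000) ≈ 45.00°
pole (s+100): 100 + j2000 → |·| = √(100²+2000²) = √4010000 ≈ 2002.5, ∠ = arctan(2000/100) ≈ 87.14°
pole (s+123): 123 + j2000 → |·| = √(123²+2000²) = √4015129 ≈ 2003.8, ∠ = arctan(2000/123) ≈ 86.48°
|G| = 1 · 5.6568e+06 / 4.0126e+06 ≈ 1.4098
Gain = 20 log₁₀(1.4098) ≈ 2.98 dB
∠G = 134.91° − 173.62° = -38.71°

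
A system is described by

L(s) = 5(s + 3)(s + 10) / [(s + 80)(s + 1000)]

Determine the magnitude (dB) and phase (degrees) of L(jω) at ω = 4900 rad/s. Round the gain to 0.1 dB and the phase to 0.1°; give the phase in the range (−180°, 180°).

13.8 dB, 12.3°

At s = jω = j4900:
zero (s+3): 3 + j4900 → |·| = √(3²+4900²) = √24010009 ≈ 4900, ∠ = arctan(4900/3) ≈ 89.96°
zero (s+10): 10 + j4900 → |·| = √(10²+4900²) = √24010100 ≈ 4900, ∠ = arctan(4900/10) ≈ 89.88°
pole (s+80): 80 + j4900 → |·| = √(80²+4900²) = √24016400 ≈ 4900.7, ∠ = arctan(4900/80) ≈ 89.06°
pole (s+1000): 1000 + j4900 → |·| = √(1000²+4900²) = √25010000 ≈ 5001, ∠ = arctan(4900/1000) ≈ 78.47°
|L| = 5 · 2.401e+07 / 2.4508e+07 ≈ 4.8984
Gain = 20 log₁₀(4.8984) ≈ 13.80 dB
∠L = 179.84° − 167.53° = 12.31°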